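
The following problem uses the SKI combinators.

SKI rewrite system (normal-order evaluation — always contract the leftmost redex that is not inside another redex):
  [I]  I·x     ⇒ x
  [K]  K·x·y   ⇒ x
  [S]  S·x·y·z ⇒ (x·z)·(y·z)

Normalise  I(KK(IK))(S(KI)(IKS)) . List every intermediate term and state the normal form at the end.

Answer: normal form = K(S(KI)(KS))  (in 3 steps)

Derivation:
  start: I(KK(IK))(S(KI)(IKS))
  step 1: KK(IK)(S(KI)(IKS))
  step 2: K(S(KI)(IKS))
  step 3: K(S(KI)(KS))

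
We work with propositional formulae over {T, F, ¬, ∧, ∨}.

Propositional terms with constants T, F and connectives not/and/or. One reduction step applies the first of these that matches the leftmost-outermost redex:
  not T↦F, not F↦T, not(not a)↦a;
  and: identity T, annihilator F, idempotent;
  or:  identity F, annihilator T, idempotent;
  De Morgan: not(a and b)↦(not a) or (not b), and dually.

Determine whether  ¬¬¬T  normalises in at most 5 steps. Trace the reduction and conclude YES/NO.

Answer: YES — reaches normal form F in 2 ≤ 5 steps

Derivation:
  start: ¬¬¬T
  [1] ¬T
  [2] F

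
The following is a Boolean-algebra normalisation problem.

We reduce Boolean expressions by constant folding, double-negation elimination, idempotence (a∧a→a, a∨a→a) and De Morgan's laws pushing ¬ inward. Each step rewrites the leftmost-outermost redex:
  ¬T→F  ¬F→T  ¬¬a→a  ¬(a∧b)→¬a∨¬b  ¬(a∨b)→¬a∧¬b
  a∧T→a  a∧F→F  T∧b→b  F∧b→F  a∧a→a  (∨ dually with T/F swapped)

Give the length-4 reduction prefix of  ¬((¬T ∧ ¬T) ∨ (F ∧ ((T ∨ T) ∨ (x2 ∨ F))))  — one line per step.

Answer: after 4 steps: T ∧ ¬(F ∧ ((T ∨ T) ∨ (x2 ∨ F)))

Working:
  start: ¬((¬T ∧ ¬T) ∨ (F ∧ ((T ∨ T) ∨ (x2 ∨ F))))
  [1] ¬(¬T ∧ ¬T) ∧ ¬(F ∧ ((T ∨ T) ∨ (x2 ∨ F)))
  [2] (¬¬T ∨ ¬¬T) ∧ ¬(F ∧ ((T ∨ T) ∨ (x2 ∨ F)))
  [3] ¬¬T ∧ ¬(F ∧ ((T ∨ T) ∨ (x2 ∨ F)))
  [4] T ∧ ¬(F ∧ ((T ∨ T) ∨ (x2 ∨ F)))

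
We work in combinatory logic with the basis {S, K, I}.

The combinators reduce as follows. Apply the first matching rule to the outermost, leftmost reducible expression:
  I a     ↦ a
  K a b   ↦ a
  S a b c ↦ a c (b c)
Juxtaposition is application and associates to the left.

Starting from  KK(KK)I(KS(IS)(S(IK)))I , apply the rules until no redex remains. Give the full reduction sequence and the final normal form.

Answer: normal form = I  (in 3 steps)

Reduction:
  start: KK(KK)I(KS(IS)(S(IK)))I
  [1] KI(KS(IS)(S(IK)))I
  [2] II
  [3] I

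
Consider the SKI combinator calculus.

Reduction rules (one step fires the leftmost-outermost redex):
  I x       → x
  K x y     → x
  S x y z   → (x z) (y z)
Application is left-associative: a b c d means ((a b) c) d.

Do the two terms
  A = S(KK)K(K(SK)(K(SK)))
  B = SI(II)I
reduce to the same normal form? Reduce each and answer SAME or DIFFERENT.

Answer: DIFFERENT — A ⇓ K(K(SK)), B ⇓ I

Derivation:
Term A:
  start: S(KK)K(K(SK)(K(SK)))
  →1  KK(K(SK)(K(SK)))(K(K(SK)(K(SK))))
  →2  K(K(K(SK)(K(SK))))
  →3  K(K(SK))

Term B:
  start: SI(II)I
  →1  II(III)
  →2  I(III)
  →3  III
  →4  II
  →5  I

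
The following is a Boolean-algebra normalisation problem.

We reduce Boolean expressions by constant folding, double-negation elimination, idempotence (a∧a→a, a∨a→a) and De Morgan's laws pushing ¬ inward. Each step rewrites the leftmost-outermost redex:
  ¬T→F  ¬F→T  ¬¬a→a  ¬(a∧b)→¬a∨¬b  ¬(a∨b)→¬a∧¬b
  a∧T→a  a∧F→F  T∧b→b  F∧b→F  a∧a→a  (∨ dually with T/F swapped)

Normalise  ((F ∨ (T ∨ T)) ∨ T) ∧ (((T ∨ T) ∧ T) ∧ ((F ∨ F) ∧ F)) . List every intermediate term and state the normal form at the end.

  start: ((F ∨ (T ∨ T)) ∨ T) ∧ (((T ∨ T) ∧ T) ∧ ((F ∨ F) ∧ F))
  step 1: T ∧ (((T ∨ T) ∧ T) ∧ ((F ∨ F) ∧ F))
  step 2: ((T ∨ T) ∧ T) ∧ ((F ∨ F) ∧ F)
  step 3: (T ∨ T) ∧ ((F ∨ F) ∧ F)
  step 4: T ∧ ((F ∨ F) ∧ F)
  step 5: (F ∨ F) ∧ F
  step 6: F

Answer: normal form = F  (in 6 steps)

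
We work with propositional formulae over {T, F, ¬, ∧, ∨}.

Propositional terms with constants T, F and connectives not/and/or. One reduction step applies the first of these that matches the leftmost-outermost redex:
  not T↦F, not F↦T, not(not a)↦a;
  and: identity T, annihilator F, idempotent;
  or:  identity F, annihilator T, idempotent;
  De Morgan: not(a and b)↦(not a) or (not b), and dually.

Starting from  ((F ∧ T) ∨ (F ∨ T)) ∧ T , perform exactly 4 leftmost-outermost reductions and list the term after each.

  start: ((F ∧ T) ∨ (F ∨ T)) ∧ T
  →1  (F ∧ T) ∨ (F ∨ T)
  →2  F ∨ (F ∨ T)
  →3  F ∨ T
  →4  T

Answer: after 4 steps: T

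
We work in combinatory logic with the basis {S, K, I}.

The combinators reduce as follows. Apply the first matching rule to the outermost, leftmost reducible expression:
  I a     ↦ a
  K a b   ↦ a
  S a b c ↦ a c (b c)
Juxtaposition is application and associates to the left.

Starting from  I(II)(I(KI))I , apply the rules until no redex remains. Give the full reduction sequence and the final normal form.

Answer: normal form = I  (in 5 steps)

Reduction:
  start: I(II)(I(KI))I
  [1] II(I(KI))I
  [2] I(I(KI))I
  [3] I(KI)I
  [4] KII
  [5] I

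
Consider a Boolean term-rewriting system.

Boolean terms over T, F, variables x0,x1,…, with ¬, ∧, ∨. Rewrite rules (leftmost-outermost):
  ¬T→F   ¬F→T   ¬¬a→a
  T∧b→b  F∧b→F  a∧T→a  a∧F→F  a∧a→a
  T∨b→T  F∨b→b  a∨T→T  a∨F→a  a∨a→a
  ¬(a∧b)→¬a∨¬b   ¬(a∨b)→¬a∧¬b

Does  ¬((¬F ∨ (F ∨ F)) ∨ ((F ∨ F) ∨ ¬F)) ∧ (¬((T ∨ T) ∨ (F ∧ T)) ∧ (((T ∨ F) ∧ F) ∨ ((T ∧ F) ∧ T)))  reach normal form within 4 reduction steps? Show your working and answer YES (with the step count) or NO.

Answer: NO — after 4 steps the term is (F ∧ ¬((F ∨ F) ∨ ¬F)) ∧ (¬((T ∨ T) ∨ (F ∧ T)) ∧ (((T ∨ F) ∧ F) ∨ ((T ∧ F) ∧ T))), not yet normal

Working:
  start: ¬((¬F ∨ (F ∨ F)) ∨ ((F ∨ F) ∨ ¬F)) ∧ (¬((T ∨ T) ∨ (F ∧ T)) ∧ (((T ∨ F) ∧ F) ∨ ((T ∧ F) ∧ T)))
  [1] (¬(¬F ∨ (F ∨ F)) ∧ ¬((F ∨ F) ∨ ¬F)) ∧ (¬((T ∨ T) ∨ (F ∧ T)) ∧ (((T ∨ F) ∧ F) ∨ ((T ∧ F) ∧ T)))
  [2] ((¬¬F ∧ ¬(F ∨ F)) ∧ ¬((F ∨ F) ∨ ¬F)) ∧ (¬((T ∨ T) ∨ (F ∧ T)) ∧ (((T ∨ F) ∧ F) ∨ ((T ∧ F) ∧ T)))
  [3] ((F ∧ ¬(F ∨ F)) ∧ ¬((F ∨ F) ∨ ¬F)) ∧ (¬((T ∨ T) ∨ (F ∧ T)) ∧ (((T ∨ F) ∧ F) ∨ ((T ∧ F) ∧ T)))
  [4] (F ∧ ¬((F ∨ F) ∨ ¬F)) ∧ (¬((T ∨ T) ∨ (F ∧ T)) ∧ (((T ∨ F) ∧ F) ∨ ((T ∧ F) ∧ T)))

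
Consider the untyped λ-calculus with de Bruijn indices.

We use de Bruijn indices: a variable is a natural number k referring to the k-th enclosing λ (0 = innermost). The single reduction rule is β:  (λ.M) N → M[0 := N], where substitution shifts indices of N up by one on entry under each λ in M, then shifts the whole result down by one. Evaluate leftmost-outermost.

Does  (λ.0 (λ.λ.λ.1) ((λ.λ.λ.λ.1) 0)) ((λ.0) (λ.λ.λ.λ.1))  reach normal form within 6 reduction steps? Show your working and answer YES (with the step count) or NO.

  start: (λ.0 (λ.λ.λ.1) ((λ.λ.λ.λ.1) 0)) ((λ.0) (λ.λ.λ.λ.1))
  [1] (λ.0) (λ.λ.λ.λ.1) (λ.λ.λ.1) ((λ.λ.λ.λ.1) ((λ.0) (λ.λ.λ.λ.1)))
  [2] (λ.λ.λ.λ.1) (λ.λ.λ.1) ((λ.λ.λ.λ.1) ((λ.0) (λ.λ.λ.λ.1)))
  [3] (λ.λ.λ.1) ((λ.λ.λ.λ.1) ((λ.0) (λ.λ.λ.λ.1)))
  [4] λ.λ.1

Answer: YES — reaches normal form λ.λ.1 in 4 ≤ 6 steps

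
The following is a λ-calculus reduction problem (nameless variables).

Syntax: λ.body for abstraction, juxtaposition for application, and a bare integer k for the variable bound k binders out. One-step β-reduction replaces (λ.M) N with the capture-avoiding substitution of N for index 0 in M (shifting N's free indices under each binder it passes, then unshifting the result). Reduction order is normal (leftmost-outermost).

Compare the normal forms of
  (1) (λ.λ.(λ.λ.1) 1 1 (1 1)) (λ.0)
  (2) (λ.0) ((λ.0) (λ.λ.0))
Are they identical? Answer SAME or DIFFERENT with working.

Answer: SAME — A ⇓ λ.λ.0, B ⇓ λ.λ.0

Reduction:
Term A:
  start: (λ.λ.(λ.λ.1) 1 1 (1 1)) (λ.0)
  →1  λ.(λ.λ.1) (λ.0) (λ.0) ((λ.0) (λ.0))
  →2  λ.(λ.λ.0) (λ.0) ((λ.0) (λ.0))
  →3  λ.(λ.0) ((λ.0) (λ.0))
  →4  λ.(λ.0) (λ.0)
  →5  λ.λ.0

Term B:
  start: (λ.0) ((λ.0) (λ.λ.0))
  →1  (λ.0) (λ.λ.0)
  →2  λ.λ.0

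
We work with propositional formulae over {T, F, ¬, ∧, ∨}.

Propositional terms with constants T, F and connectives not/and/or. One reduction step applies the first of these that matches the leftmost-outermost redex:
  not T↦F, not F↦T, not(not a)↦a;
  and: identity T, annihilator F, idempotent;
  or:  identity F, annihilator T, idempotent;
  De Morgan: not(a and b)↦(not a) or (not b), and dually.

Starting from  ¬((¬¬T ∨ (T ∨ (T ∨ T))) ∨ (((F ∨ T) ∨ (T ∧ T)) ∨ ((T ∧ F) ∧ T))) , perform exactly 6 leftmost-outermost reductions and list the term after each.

  start: ¬((¬¬T ∨ (T ∨ (T ∨ T))) ∨ (((F ∨ T) ∨ (T ∧ T)) ∨ ((T ∧ F) ∧ T)))
  [1] ¬(¬¬T ∨ (T ∨ (T ∨ T))) ∧ ¬(((F ∨ T) ∨ (T ∧ T)) ∨ ((T ∧ F) ∧ T))
  [2] (¬¬¬T ∧ ¬(T ∨ (T ∨ T))) ∧ ¬(((F ∨ T) ∨ (T ∧ T)) ∨ ((T ∧ F) ∧ T))
  [3] (¬T ∧ ¬(T ∨ (T ∨ T))) ∧ ¬(((F ∨ T) ∨ (T ∧ T)) ∨ ((T ∧ F) ∧ T))
  [4] (F ∧ ¬(T ∨ (T ∨ T))) ∧ ¬(((F ∨ T) ∨ (T ∧ T)) ∨ ((T ∧ F) ∧ T))
  [5] F ∧ ¬(((F ∨ T) ∨ (T ∧ T)) ∨ ((T ∧ F) ∧ T))
  [6] F

Answer: after 6 steps: F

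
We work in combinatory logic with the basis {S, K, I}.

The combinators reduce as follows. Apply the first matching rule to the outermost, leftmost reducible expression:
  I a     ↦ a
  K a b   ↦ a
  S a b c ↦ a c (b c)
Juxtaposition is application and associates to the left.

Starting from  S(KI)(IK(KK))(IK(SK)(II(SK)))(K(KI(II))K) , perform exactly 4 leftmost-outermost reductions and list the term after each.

  start: S(KI)(IK(KK))(IK(SK)(II(SK)))(K(KI(II))K)
  →1  KI(IK(SK)(II(SK)))(IK(KK)(IK(SK)(II(SK))))(K(KI(II))K)
  →2  I(IK(KK)(IK(SK)(II(SK))))(K(KI(II))K)
  →3  IK(KK)(IK(SK)(II(SK)))(K(KI(II))K)
  →4  K(KK)(IK(SK)(II(SK)))(K(KI(II))K)

Answer: after 4 steps: K(KK)(IK(SK)(II(SK)))(K(KI(II))K)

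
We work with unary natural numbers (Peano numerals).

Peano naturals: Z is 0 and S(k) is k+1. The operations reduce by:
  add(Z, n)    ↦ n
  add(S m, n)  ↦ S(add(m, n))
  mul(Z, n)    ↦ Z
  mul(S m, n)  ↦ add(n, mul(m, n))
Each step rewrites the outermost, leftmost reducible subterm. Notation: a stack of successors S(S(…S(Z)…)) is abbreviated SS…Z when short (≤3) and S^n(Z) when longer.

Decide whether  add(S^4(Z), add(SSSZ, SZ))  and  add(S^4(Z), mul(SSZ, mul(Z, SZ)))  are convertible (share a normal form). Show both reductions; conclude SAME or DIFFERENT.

Answer: DIFFERENT — A ⇓ S^8(Z), B ⇓ S^4(Z)

Reduction:
Term A:
  start: add(S^4(Z), add(SSSZ, SZ))
  →1  S(add(SSSZ, add(SSSZ, SZ)))
  →2  S(S(add(SSZ, add(SSSZ, SZ))))
  →3  S(S(S(add(SZ, add(SSSZ, SZ)))))
  →4  S(S(S(S(add(Z, add(SSSZ, SZ))))))
  →5  S(S(S(S(add(SSSZ, SZ)))))
  →6  S(S(S(S(S(add(SSZ, SZ))))))
  →7  S(S(S(S(S(S(add(SZ, SZ)))))))
  →8  S(S(S(S(S(S(S(add(Z, SZ))))))))
  →9  S^8(Z)

Term B:
  start: add(S^4(Z), mul(SSZ, mul(Z, SZ)))
  →1  S(add(SSSZ, mul(SSZ, mul(Z, SZ))))
  →2  S(S(add(SSZ, mul(SSZ, mul(Z, SZ)))))
  →3  S(S(S(add(SZ, mul(SSZ, mul(Z, SZ))))))
  →4  S(S(S(S(add(Z, mul(SSZ, mul(Z, SZ)))))))
  →5  S(S(S(S(mul(SSZ, mul(Z, SZ))))))
  →6  S(S(S(S(add(mul(Z, SZ), mul(SZ, mul(Z, SZ)))))))
  →7  S(S(S(S(add(Z, mul(SZ, mul(Z, SZ)))))))
  →8  S(S(S(S(mul(SZ, mul(Z, SZ))))))
  →9  S(S(S(S(add(mul(Z, SZ), mul(Z, mul(Z, SZ)))))))
  →10  S(S(S(S(add(Z, mul(Z, mul(Z, SZ)))))))
  →11  S(S(S(S(mul(Z, mul(Z, SZ))))))
  →12  S^4(Z)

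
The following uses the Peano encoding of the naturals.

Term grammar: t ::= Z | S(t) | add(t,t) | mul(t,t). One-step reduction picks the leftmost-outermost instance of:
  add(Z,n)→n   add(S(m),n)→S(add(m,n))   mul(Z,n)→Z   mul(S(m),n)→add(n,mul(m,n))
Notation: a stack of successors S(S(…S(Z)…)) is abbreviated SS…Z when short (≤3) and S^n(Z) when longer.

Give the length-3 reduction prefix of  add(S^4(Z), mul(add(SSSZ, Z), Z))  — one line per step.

  start: add(S^4(Z), mul(add(SSSZ, Z), Z))
  →1  S(add(SSSZ, mul(add(SSSZ, Z), Z)))
  →2  S(S(add(SSZ, mul(add(SSSZ, Z), Z))))
  →3  S(S(S(add(SZ, mul(add(SSSZ, Z), Z)))))

Answer: after 3 steps: S(S(S(add(SZ, mul(add(SSSZ, Z), Z)))))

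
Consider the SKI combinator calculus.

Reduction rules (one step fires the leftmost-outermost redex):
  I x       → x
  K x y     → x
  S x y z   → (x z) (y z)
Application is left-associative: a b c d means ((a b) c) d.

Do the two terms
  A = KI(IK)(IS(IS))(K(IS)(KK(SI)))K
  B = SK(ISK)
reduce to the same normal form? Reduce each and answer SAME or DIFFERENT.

Term A:
  start: KI(IK)(IS(IS))(K(IS)(KK(SI)))K
  step 1: I(IS(IS))(K(IS)(KK(SI)))K
  step 2: IS(IS)(K(IS)(KK(SI)))K
  step 3: S(IS)(K(IS)(KK(SI)))K
  step 4: ISK(K(IS)(KK(SI))K)
  step 5: SK(K(IS)(KK(SI))K)
  step 6: SK(ISK)
  step 7: SK(SK)

Term B:
  start: SK(ISK)
  step 1: SK(SK)

Answer: SAME — A ⇓ SK(SK), B ⇓ SK(SK)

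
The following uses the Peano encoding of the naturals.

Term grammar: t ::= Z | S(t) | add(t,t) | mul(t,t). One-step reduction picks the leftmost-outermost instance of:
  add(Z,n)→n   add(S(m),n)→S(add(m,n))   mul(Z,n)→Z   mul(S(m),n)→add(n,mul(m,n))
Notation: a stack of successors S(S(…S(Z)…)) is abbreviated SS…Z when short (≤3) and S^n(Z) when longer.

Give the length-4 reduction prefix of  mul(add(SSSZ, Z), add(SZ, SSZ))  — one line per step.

Answer: after 4 steps: S(add(add(Z, SSZ), mul(add(SSZ, Z), add(SZ, SSZ))))

Derivation:
  start: mul(add(SSSZ, Z), add(SZ, SSZ))
  step 1: mul(S(add(SSZ, Z)), add(SZ, SSZ))
  step 2: add(add(SZ, SSZ), mul(add(SSZ, Z), add(SZ, SSZ)))
  step 3: add(S(add(Z, SSZ)), mul(add(SSZ, Z), add(SZ, SSZ)))
  step 4: S(add(add(Z, SSZ), mul(add(SSZ, Z), add(SZ, SSZ))))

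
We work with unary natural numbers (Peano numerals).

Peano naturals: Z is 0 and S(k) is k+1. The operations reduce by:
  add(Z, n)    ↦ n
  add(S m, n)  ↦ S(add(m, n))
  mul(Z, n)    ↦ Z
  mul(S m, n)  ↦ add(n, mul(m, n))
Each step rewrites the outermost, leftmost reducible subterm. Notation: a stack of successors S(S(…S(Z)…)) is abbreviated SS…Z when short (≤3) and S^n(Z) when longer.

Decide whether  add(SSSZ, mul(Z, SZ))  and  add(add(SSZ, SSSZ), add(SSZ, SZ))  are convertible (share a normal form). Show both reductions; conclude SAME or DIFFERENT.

Term A:
  start: add(SSSZ, mul(Z, SZ))
  step 1: S(add(SSZ, mul(Z, SZ)))
  step 2: S(S(add(SZ, mul(Z, SZ))))
  step 3: S(S(S(add(Z, mul(Z, SZ)))))
  step 4: S(S(S(mul(Z, SZ))))
  step 5: SSSZ

Term B:
  start: add(add(SSZ, SSSZ), add(SSZ, SZ))
  step 1: add(S(add(SZ, SSSZ)), add(SSZ, SZ))
  step 2: S(add(add(SZ, SSSZ), add(SSZ, SZ)))
  step 3: S(add(S(add(Z, SSSZ)), add(SSZ, SZ)))
  step 4: S(S(add(add(Z, SSSZ), add(SSZ, SZ))))
  step 5: S(S(add(SSSZ, add(SSZ, SZ))))
  step 6: S(S(S(add(SSZ, add(SSZ, SZ)))))
  step 7: S(S(S(S(add(SZ, add(SSZ, SZ))))))
  step 8: S(S(S(S(S(add(Z, add(SSZ, SZ)))))))
  step 9: S(S(S(S(S(add(SSZ, SZ))))))
  step 10: S(S(S(S(S(S(add(SZ, SZ)))))))
  step 11: S(S(S(S(S(S(S(add(Z, SZ))))))))
  step 12: S^8(Z)

Answer: DIFFERENT — A ⇓ SSSZ, B ⇓ S^8(Z)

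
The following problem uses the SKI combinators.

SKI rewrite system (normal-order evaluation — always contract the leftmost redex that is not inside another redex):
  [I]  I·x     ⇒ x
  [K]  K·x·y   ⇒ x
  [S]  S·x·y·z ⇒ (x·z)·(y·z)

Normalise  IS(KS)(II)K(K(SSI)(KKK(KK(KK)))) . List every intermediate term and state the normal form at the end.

Answer: normal form = SK(SSI)  (in 6 steps)

Reduction:
  start: IS(KS)(II)K(K(SSI)(KKK(KK(KK))))
  [1] S(KS)(II)K(K(SSI)(KKK(KK(KK))))
  [2] KSK(IIK)(K(SSI)(KKK(KK(KK))))
  [3] S(IIK)(K(SSI)(KKK(KK(KK))))
  [4] S(IK)(K(SSI)(KKK(KK(KK))))
  [5] SK(K(SSI)(KKK(KK(KK))))
  [6] SK(SSI)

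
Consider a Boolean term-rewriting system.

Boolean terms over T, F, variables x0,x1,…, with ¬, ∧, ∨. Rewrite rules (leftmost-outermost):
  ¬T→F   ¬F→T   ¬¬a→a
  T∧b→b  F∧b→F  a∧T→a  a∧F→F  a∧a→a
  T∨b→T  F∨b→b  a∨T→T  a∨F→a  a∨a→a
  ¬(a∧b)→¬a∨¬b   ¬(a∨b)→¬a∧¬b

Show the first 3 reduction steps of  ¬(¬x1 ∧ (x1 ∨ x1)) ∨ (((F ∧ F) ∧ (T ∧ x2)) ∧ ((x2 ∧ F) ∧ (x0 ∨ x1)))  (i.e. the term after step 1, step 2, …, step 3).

  start: ¬(¬x1 ∧ (x1 ∨ x1)) ∨ (((F ∧ F) ∧ (T ∧ x2)) ∧ ((x2 ∧ F) ∧ (x0 ∨ x1)))
  step 1: (¬¬x1 ∨ ¬(x1 ∨ x1)) ∨ (((F ∧ F) ∧ (T ∧ x2)) ∧ ((x2 ∧ F) ∧ (x0 ∨ x1)))
  step 2: (x1 ∨ ¬(x1 ∨ x1)) ∨ (((F ∧ F) ∧ (T ∧ x2)) ∧ ((x2 ∧ F) ∧ (x0 ∨ x1)))
  step 3: (x1 ∨ (¬x1 ∧ ¬x1)) ∨ (((F ∧ F) ∧ (T ∧ x2)) ∧ ((x2 ∧ F) ∧ (x0 ∨ x1)))

Answer: after 3 steps: (x1 ∨ (¬x1 ∧ ¬x1)) ∨ (((F ∧ F) ∧ (T ∧ x2)) ∧ ((x2 ∧ F) ∧ (x0 ∨ x1)))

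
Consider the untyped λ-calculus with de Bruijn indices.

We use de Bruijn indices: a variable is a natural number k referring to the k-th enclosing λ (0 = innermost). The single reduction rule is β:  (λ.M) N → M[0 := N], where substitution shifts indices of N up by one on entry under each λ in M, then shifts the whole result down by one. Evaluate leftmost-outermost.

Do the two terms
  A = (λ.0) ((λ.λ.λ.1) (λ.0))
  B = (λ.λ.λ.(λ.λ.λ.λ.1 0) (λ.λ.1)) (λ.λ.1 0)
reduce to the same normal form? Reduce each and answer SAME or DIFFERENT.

Answer: DIFFERENT — A ⇓ λ.λ.1, B ⇓ λ.λ.λ.λ.λ.1 0

Reduction:
Term A:
  start: (λ.0) ((λ.λ.λ.1) (λ.0))
  →1  (λ.λ.λ.1) (λ.0)
  →2  λ.λ.1

Term B:
  start: (λ.λ.λ.(λ.λ.λ.λ.1 0) (λ.λ.1)) (λ.λ.1 0)
  →1  λ.λ.(λ.λ.λ.λ.1 0) (λ.λ.1)
  →2  λ.λ.λ.λ.λ.1 0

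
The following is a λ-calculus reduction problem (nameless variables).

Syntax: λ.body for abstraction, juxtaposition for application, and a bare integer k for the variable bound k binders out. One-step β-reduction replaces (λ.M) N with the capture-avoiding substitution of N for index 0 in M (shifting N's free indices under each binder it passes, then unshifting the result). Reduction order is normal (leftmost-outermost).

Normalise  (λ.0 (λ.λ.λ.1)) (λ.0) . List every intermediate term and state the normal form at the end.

Answer: normal form = λ.λ.λ.1  (in 2 steps)

Reduction:
  start: (λ.0 (λ.λ.λ.1)) (λ.0)
  →1  (λ.0) (λ.λ.λ.1)
  →2  λ.λ.λ.1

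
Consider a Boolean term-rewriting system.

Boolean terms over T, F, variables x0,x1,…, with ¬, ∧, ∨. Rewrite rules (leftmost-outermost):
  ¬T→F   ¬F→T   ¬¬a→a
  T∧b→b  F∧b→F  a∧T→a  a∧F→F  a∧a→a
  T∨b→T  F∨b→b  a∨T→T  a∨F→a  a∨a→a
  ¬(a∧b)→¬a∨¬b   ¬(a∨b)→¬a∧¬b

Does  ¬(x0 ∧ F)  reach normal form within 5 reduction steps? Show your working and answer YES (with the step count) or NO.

  start: ¬(x0 ∧ F)
  [1] ¬x0 ∨ ¬F
  [2] ¬x0 ∨ T
  [3] T

Answer: YES — reaches normal form T in 3 ≤ 5 steps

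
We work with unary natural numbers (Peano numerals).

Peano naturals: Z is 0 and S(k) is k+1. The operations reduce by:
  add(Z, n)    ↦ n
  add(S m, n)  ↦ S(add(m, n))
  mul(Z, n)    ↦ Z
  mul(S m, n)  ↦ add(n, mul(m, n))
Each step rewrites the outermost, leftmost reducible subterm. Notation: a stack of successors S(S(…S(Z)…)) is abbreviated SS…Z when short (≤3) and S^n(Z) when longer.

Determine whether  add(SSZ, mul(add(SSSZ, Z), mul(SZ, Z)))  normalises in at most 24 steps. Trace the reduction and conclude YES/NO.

Answer: YES — reaches normal form SSZ in 23 ≤ 24 steps

Reduction:
  start: add(SSZ, mul(add(SSSZ, Z), mul(SZ, Z)))
  step 1: S(add(SZ, mul(add(SSSZ, Z), mul(SZ, Z))))
  step 2: S(S(add(Z, mul(add(SSSZ, Z), mul(SZ, Z)))))
  step 3: S(S(mul(add(SSSZ, Z), mul(SZ, Z))))
  step 4: S(S(mul(S(add(SSZ, Z)), mul(SZ, Z))))
  step 5: S(S(add(mul(SZ, Z), mul(add(SSZ, Z), mul(SZ, Z)))))
  step 6: S(S(add(add(Z, mul(Z, Z)), mul(add(SSZ, Z), mul(SZ, Z)))))
  step 7: S(S(add(mul(Z, Z), mul(add(SSZ, Z), mul(SZ, Z)))))
  step 8: S(S(add(Z, mul(add(SSZ, Z), mul(SZ, Z)))))
  step 9: S(S(mul(add(SSZ, Z), mul(SZ, Z))))
  step 10: S(S(mul(S(add(SZ, Z)), mul(SZ, Z))))
  step 11: S(S(add(mul(SZ, Z), mul(add(SZ, Z), mul(SZ, Z)))))
  step 12: S(S(add(add(Z, mul(Z, Z)), mul(add(SZ, Z), mul(SZ, Z)))))
  step 13: S(S(add(mul(Z, Z), mul(add(SZ, Z), mul(SZ, Z)))))
  step 14: S(S(add(Z, mul(add(SZ, Z), mul(SZ, Z)))))
  step 15: S(S(mul(add(SZ, Z), mul(SZ, Z))))
  step 16: S(S(mul(S(add(Z, Z)), mul(SZ, Z))))
  step 17: S(S(add(mul(SZ, Z), mul(add(Z, Z), mul(SZ, Z)))))
  step 18: S(S(add(add(Z, mul(Z, Z)), mul(add(Z, Z), mul(SZ, Z)))))
  step 19: S(S(add(mul(Z, Z), mul(add(Z, Z), mul(SZ, Z)))))
  step 20: S(S(add(Z, mul(add(Z, Z), mul(SZ, Z)))))
  step 21: S(S(mul(add(Z, Z), mul(SZ, Z))))
  step 22: S(S(mul(Z, mul(SZ, Z))))
  step 23: SSZ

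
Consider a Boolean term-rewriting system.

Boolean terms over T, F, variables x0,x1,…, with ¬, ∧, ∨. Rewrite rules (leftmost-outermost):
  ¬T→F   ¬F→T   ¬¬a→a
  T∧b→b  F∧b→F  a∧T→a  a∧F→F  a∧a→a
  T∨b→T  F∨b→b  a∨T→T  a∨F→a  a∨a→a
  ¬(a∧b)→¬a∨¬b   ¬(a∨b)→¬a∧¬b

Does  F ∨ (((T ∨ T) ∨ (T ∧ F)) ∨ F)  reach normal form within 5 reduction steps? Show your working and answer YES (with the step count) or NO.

  start: F ∨ (((T ∨ T) ∨ (T ∧ F)) ∨ F)
  [1] ((T ∨ T) ∨ (T ∧ F)) ∨ F
  [2] (T ∨ T) ∨ (T ∧ F)
  [3] T ∨ (T ∧ F)
  [4] T

Answer: YES — reaches normal form T in 4 ≤ 5 steps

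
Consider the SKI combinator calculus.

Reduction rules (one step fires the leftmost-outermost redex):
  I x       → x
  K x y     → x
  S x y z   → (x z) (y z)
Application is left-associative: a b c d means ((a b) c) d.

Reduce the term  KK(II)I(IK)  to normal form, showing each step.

Answer: normal form = I  (in 2 steps)

Working:
  start: KK(II)I(IK)
  [1] KI(IK)
  [2] I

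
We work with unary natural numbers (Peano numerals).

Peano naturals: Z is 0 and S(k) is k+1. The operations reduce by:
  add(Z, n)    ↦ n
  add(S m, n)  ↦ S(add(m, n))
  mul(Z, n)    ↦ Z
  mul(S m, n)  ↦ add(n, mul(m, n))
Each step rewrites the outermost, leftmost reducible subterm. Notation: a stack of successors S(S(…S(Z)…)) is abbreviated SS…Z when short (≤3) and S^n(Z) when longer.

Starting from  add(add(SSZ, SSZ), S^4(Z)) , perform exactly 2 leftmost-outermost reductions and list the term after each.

  start: add(add(SSZ, SSZ), S^4(Z))
  [1] add(S(add(SZ, SSZ)), S^4(Z))
  [2] S(add(add(SZ, SSZ), S^4(Z)))

Answer: after 2 steps: S(add(add(SZ, SSZ), S^4(Z)))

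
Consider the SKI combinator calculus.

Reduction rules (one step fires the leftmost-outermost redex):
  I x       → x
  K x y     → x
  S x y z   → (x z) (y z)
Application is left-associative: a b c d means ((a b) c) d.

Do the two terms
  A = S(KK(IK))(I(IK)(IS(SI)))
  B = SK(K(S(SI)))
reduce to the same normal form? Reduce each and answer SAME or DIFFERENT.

Answer: SAME — A ⇓ SK(K(S(SI))), B ⇓ SK(K(S(SI)))

Derivation:
Term A:
  start: S(KK(IK))(I(IK)(IS(SI)))
  →1  SK(I(IK)(IS(SI)))
  →2  SK(IK(IS(SI)))
  →3  SK(K(IS(SI)))
  →4  SK(K(S(SI)))

Term B:
  start: SK(K(S(SI)))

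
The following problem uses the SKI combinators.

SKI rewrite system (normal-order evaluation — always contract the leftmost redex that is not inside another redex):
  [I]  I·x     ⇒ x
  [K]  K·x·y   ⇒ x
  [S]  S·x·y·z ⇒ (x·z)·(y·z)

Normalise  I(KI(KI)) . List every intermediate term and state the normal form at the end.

Answer: normal form = I  (in 2 steps)

Derivation:
  start: I(KI(KI))
  →1  KI(KI)
  →2  I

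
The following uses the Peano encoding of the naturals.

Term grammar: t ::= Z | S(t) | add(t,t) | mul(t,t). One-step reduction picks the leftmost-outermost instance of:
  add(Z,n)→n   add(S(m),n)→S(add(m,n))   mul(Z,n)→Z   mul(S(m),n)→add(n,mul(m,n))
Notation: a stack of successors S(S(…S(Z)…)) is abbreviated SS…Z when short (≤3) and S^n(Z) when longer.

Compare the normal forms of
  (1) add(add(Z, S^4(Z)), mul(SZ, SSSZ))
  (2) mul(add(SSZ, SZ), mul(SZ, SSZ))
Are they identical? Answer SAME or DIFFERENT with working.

Term A:
  start: add(add(Z, S^4(Z)), mul(SZ, SSSZ))
  step 1: add(S^4(Z), mul(SZ, SSSZ))
  step 2: S(add(SSSZ, mul(SZ, SSSZ)))
  step 3: S(S(add(SSZ, mul(SZ, SSSZ))))
  step 4: S(S(S(add(SZ, mul(SZ, SSSZ)))))
  step 5: S(S(S(S(add(Z, mul(SZ, SSSZ))))))
  step 6: S(S(S(S(mul(SZ, SSSZ)))))
  step 7: S(S(S(S(add(SSSZ, mul(Z, SSSZ))))))
  step 8: S(S(S(S(S(add(SSZ, mul(Z, SSSZ)))))))
  step 9: S(S(S(S(S(S(add(SZ, mul(Z, SSSZ))))))))
  step 10: S(S(S(S(S(S(S(add(Z, mul(Z, SSSZ)))))))))
  step 11: S(S(S(S(S(S(S(mul(Z, SSSZ))))))))
  step 12: S^7(Z)

Term B:
  start: mul(add(SSZ, SZ), mul(SZ, SSZ))
  step 1: mul(S(add(SZ, SZ)), mul(SZ, SSZ))
  step 2: add(mul(SZ, SSZ), mul(add(SZ, SZ), mul(SZ, SSZ)))
  step 3: add(add(SSZ, mul(Z, SSZ)), mul(add(SZ, SZ), mul(SZ, SSZ)))
  step 4: add(S(add(SZ, mul(Z, SSZ))), mul(add(SZ, SZ), mul(SZ, SSZ)))
  step 5: S(add(add(SZ, mul(Z, SSZ)), mul(add(SZ, SZ), mul(SZ, SSZ))))
  step 6: S(add(S(add(Z, mul(Z, SSZ))), mul(add(SZ, SZ), mul(SZ, SSZ))))
  step 7: S(S(add(add(Z, mul(Z, SSZ)), mul(add(SZ, SZ), mul(SZ, SSZ)))))
  step 8: S(S(add(mul(Z, SSZ), mul(add(SZ, SZ), mul(SZ, SSZ)))))
  step 9: S(S(add(Z, mul(add(SZ, SZ), mul(SZ, SSZ)))))
  step 10: S(S(mul(add(SZ, SZ), mul(SZ, SSZ))))
  step 11: S(S(mul(S(add(Z, SZ)), mul(SZ, SSZ))))
  step 12: S(S(add(mul(SZ, SSZ), mul(add(Z, SZ), mul(SZ, SSZ)))))
  step 13: S(S(add(add(SSZ, mul(Z, SSZ)), mul(add(Z, SZ), mul(SZ, SSZ)))))
  step 14: S(S(add(S(add(SZ, mul(Z, SSZ))), mul(add(Z, SZ), mul(SZ, SSZ)))))
  step 15: S(S(S(add(add(SZ, mul(Z, SSZ)), mul(add(Z, SZ), mul(SZ, SSZ))))))
  step 16: S(S(S(add(S(add(Z, mul(Z, SSZ))), mul(add(Z, SZ), mul(SZ, SSZ))))))
  step 17: S(S(S(S(add(add(Z, mul(Z, SSZ)), mul(add(Z, SZ), mul(SZ, SSZ)))))))
  step 18: S(S(S(S(add(mul(Z, SSZ), mul(add(Z, SZ), mul(SZ, SSZ)))))))
  step 19: S(S(S(S(add(Z, mul(add(Z, SZ), mul(SZ, SSZ)))))))
  step 20: S(S(S(S(mul(add(Z, SZ), mul(SZ, SSZ))))))
  step 21: S(S(S(S(mul(SZ, mul(SZ, SSZ))))))
  step 22: S(S(S(S(add(mul(SZ, SSZ), mul(Z, mul(SZ, SSZ)))))))
  step 23: S(S(S(S(add(add(SSZ, mul(Z, SSZ)), mul(Z, mul(SZ, SSZ)))))))
  step 24: S(S(S(S(add(S(add(SZ, mul(Z, SSZ))), mul(Z, mul(SZ, SSZ)))))))
  step 25: S(S(S(S(S(add(add(SZ, mul(Z, SSZ)), mul(Z, mul(SZ, SSZ))))))))
  step 26: S(S(S(S(S(add(S(add(Z, mul(Z, SSZ))), mul(Z, mul(SZ, SSZ))))))))
  step 27: S(S(S(S(S(S(add(add(Z, mul(Z, SSZ)), mul(Z, mul(SZ, SSZ)))))))))
  step 28: S(S(S(S(S(S(add(mul(Z, SSZ), mul(Z, mul(SZ, SSZ)))))))))
  step 29: S(S(S(S(S(S(add(Z, mul(Z, mul(SZ, SSZ)))))))))
  step 30: S(S(S(S(S(S(mul(Z, mul(SZ, SSZ))))))))
  step 31: S^6(Z)

Answer: DIFFERENT — A ⇓ S^7(Z), B ⇓ S^6(Z)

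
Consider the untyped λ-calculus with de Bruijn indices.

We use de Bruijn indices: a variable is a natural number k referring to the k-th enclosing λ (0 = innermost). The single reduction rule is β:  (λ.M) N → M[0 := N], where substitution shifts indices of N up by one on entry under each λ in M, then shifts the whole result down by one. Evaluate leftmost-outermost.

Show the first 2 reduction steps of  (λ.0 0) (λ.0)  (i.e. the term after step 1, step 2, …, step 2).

Answer: after 2 steps: λ.0

Working:
  start: (λ.0 0) (λ.0)
  step 1: (λ.0) (λ.0)
  step 2: λ.0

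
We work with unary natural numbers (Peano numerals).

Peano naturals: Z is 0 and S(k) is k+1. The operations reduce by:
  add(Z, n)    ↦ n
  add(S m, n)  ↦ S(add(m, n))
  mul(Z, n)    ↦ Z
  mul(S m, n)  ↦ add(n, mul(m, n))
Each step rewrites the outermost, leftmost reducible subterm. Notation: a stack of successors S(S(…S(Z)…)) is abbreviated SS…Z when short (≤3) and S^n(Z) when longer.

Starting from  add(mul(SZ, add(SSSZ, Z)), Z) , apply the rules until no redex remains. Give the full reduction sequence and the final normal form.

  start: add(mul(SZ, add(SSSZ, Z)), Z)
  step 1: add(add(add(SSSZ, Z), mul(Z, add(SSSZ, Z))), Z)
  step 2: add(add(S(add(SSZ, Z)), mul(Z, add(SSSZ, Z))), Z)
  step 3: add(S(add(add(SSZ, Z), mul(Z, add(SSSZ, Z)))), Z)
  step 4: S(add(add(add(SSZ, Z), mul(Z, add(SSSZ, Z))), Z))
  step 5: S(add(add(S(add(SZ, Z)), mul(Z, add(SSSZ, Z))), Z))
  step 6: S(add(S(add(add(SZ, Z), mul(Z, add(SSSZ, Z)))), Z))
  step 7: S(S(add(add(add(SZ, Z), mul(Z, add(SSSZ, Z))), Z)))
  step 8: S(S(add(add(S(add(Z, Z)), mul(Z, add(SSSZ, Z))), Z)))
  step 9: S(S(add(S(add(add(Z, Z), mul(Z, add(SSSZ, Z)))), Z)))
  step 10: S(S(S(add(add(add(Z, Z), mul(Z, add(SSSZ, Z))), Z))))
  step 11: S(S(S(add(add(Z, mul(Z, add(SSSZ, Z))), Z))))
  step 12: S(S(S(add(mul(Z, add(SSSZ, Z)), Z))))
  step 13: S(S(S(add(Z, Z))))
  step 14: SSSZ

Answer: normal form = SSSZ  (in 14 steps)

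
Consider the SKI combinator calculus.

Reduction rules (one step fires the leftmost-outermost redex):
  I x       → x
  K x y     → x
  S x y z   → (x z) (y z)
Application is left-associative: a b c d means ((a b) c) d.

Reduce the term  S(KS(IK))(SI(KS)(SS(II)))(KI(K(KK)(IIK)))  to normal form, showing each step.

  start: S(KS(IK))(SI(KS)(SS(II)))(KI(K(KK)(IIK)))
  [1] KS(IK)(KI(K(KK)(IIK)))(SI(KS)(SS(II))(KI(K(KK)(IIK))))
  [2] S(KI(K(KK)(IIK)))(SI(KS)(SS(II))(KI(K(KK)(IIK))))
  [3] SI(SI(KS)(SS(II))(KI(K(KK)(IIK))))
  [4] SI(I(SS(II))(KS(SS(II)))(KI(K(KK)(IIK))))
  [5] SI(SS(II)(KS(SS(II)))(KI(K(KK)(IIK))))
  [6] SI(S(KS(SS(II)))(II(KS(SS(II))))(KI(K(KK)(IIK))))
  [7] SI(KS(SS(II))(KI(K(KK)(IIK)))(II(KS(SS(II)))(KI(K(KK)(IIK)))))
  [8] SI(S(KI(K(KK)(IIK)))(II(KS(SS(II)))(KI(K(KK)(IIK)))))
  [9] SI(SI(II(KS(SS(II)))(KI(K(KK)(IIK)))))
  [10] SI(SI(I(KS(SS(II)))(KI(K(KK)(IIK)))))
  [11] SI(SI(KS(SS(II))(KI(K(KK)(IIK)))))
  [12] SI(SI(S(KI(K(KK)(IIK)))))
  [13] SI(SI(SI))

Answer: normal form = SI(SI(SI))  (in 13 steps)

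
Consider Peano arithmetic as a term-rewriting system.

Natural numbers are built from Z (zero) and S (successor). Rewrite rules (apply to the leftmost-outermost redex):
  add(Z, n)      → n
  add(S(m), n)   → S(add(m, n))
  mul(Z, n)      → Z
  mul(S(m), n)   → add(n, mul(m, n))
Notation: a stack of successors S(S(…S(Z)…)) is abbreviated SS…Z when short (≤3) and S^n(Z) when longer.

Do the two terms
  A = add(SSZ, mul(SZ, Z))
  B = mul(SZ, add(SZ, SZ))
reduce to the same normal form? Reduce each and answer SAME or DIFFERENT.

Answer: SAME — A ⇓ SSZ, B ⇓ SSZ

Reduction:
Term A:
  start: add(SSZ, mul(SZ, Z))
  →1  S(add(SZ, mul(SZ, Z)))
  →2  S(S(add(Z, mul(SZ, Z))))
  →3  S(S(mul(SZ, Z)))
  →4  S(S(add(Z, mul(Z, Z))))
  →5  S(S(mul(Z, Z)))
  →6  SSZ

Term B:
  start: mul(SZ, add(SZ, SZ))
  →1  add(add(SZ, SZ), mul(Z, add(SZ, SZ)))
  →2  add(S(add(Z, SZ)), mul(Z, add(SZ, SZ)))
  →3  S(add(add(Z, SZ), mul(Z, add(SZ, SZ))))
  →4  S(add(SZ, mul(Z, add(SZ, SZ))))
  →5  S(S(add(Z, mul(Z, add(SZ, SZ)))))
  →6  S(S(mul(Z, add(SZ, SZ))))
  →7  SSZ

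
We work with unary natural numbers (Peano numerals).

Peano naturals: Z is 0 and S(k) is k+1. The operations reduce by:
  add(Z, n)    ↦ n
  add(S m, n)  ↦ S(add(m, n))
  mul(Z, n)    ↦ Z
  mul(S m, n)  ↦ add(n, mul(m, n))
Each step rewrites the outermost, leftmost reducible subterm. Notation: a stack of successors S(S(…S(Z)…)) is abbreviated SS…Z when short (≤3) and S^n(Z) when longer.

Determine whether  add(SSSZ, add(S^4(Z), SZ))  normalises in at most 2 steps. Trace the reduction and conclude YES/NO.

Answer: NO — after 2 steps the term is S(S(add(SZ, add(S^4(Z), SZ)))), not yet normal

Working:
  start: add(SSSZ, add(S^4(Z), SZ))
  step 1: S(add(SSZ, add(S^4(Z), SZ)))
  step 2: S(S(add(SZ, add(S^4(Z), SZ))))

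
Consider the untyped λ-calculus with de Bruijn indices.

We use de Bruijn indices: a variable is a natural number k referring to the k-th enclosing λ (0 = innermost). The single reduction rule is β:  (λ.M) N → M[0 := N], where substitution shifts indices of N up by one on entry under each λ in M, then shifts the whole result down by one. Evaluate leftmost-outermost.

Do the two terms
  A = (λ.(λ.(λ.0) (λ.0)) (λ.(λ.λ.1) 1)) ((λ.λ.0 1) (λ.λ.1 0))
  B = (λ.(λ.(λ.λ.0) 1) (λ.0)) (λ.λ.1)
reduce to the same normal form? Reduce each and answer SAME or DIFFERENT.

Term A:
  start: (λ.(λ.(λ.0) (λ.0)) (λ.(λ.λ.1) 1)) ((λ.λ.0 1) (λ.λ.1 0))
  step 1: (λ.(λ.0) (λ.0)) (λ.(λ.λ.1) ((λ.λ.0 1) (λ.λ.1 0)))
  step 2: (λ.0) (λ.0)
  step 3: λ.0

Term B:
  start: (λ.(λ.(λ.λ.0) 1) (λ.0)) (λ.λ.1)
  step 1: (λ.(λ.λ.0) (λ.λ.1)) (λ.0)
  step 2: (λ.λ.0) (λ.λ.1)
  step 3: λ.0

Answer: SAME — A ⇓ λ.0, B ⇓ λ.0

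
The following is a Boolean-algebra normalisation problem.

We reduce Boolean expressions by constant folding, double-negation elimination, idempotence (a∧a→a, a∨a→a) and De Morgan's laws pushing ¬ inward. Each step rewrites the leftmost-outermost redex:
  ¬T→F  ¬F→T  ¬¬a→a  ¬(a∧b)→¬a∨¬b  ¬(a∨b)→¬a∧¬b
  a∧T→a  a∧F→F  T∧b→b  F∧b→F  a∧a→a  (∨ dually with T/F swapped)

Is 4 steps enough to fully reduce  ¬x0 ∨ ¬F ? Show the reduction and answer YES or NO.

Answer: YES — reaches normal form T in 2 ≤ 4 steps

Working:
  start: ¬x0 ∨ ¬F
  [1] ¬x0 ∨ T
  [2] T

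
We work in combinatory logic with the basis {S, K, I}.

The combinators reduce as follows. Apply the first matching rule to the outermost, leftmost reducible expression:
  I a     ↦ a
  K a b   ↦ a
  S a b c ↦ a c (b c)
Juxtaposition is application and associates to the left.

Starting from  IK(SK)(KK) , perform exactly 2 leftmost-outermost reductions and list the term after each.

  start: IK(SK)(KK)
  [1] K(SK)(KK)
  [2] SK

Answer: after 2 steps: SK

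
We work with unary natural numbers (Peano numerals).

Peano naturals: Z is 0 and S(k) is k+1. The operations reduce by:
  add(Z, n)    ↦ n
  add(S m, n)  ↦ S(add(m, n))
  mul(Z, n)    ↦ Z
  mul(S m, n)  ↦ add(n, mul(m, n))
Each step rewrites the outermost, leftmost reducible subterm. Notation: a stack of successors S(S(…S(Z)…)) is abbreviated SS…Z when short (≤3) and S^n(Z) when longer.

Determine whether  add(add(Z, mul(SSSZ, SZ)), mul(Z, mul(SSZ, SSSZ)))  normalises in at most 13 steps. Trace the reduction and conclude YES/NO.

Answer: NO — after 13 steps the term is S(S(S(add(mul(Z, SZ), mul(Z, mul(SSZ, SSSZ)))))), not yet normal

Reduction:
  start: add(add(Z, mul(SSSZ, SZ)), mul(Z, mul(SSZ, SSSZ)))
  →1  add(mul(SSSZ, SZ), mul(Z, mul(SSZ, SSSZ)))
  →2  add(add(SZ, mul(SSZ, SZ)), mul(Z, mul(SSZ, SSSZ)))
  →3  add(S(add(Z, mul(SSZ, SZ))), mul(Z, mul(SSZ, SSSZ)))
  →4  S(add(add(Z, mul(SSZ, SZ)), mul(Z, mul(SSZ, SSSZ))))
  →5  S(add(mul(SSZ, SZ), mul(Z, mul(SSZ, SSSZ))))
  →6  S(add(add(SZ, mul(SZ, SZ)), mul(Z, mul(SSZ, SSSZ))))
  →7  S(add(S(add(Z, mul(SZ, SZ))), mul(Z, mul(SSZ, SSSZ))))
  →8  S(S(add(add(Z, mul(SZ, SZ)), mul(Z, mul(SSZ, SSSZ)))))
  →9  S(S(add(mul(SZ, SZ), mul(Z, mul(SSZ, SSSZ)))))
  →10  S(S(add(add(SZ, mul(Z, SZ)), mul(Z, mul(SSZ, SSSZ)))))
  →11  S(S(add(S(add(Z, mul(Z, SZ))), mul(Z, mul(SSZ, SSSZ)))))
  →12  S(S(S(add(add(Z, mul(Z, SZ)), mul(Z, mul(SSZ, SSSZ))))))
  →13  S(S(S(add(mul(Z, SZ), mul(Z, mul(SSZ, SSSZ))))))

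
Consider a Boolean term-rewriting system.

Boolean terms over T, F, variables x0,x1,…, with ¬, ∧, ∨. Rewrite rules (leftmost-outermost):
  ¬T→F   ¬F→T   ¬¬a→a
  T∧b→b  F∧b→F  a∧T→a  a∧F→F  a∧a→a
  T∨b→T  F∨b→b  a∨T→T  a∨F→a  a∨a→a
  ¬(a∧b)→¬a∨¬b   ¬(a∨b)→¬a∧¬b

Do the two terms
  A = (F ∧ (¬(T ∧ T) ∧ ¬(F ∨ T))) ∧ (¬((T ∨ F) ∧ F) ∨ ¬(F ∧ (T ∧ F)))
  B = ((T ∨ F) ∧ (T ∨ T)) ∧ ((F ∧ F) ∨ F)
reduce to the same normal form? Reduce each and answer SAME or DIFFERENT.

Answer: SAME — A ⇓ F, B ⇓ F

Reduction:
Term A:
  start: (F ∧ (¬(T ∧ T) ∧ ¬(F ∨ T))) ∧ (¬((T ∨ F) ∧ F) ∨ ¬(F ∧ (T ∧ F)))
  step 1: F ∧ (¬((T ∨ F) ∧ F) ∨ ¬(F ∧ (T ∧ F)))
  step 2: F

Term B:
  start: ((T ∨ F) ∧ (T ∨ T)) ∧ ((F ∧ F) ∨ F)
  step 1: (T ∧ (T ∨ T)) ∧ ((F ∧ F) ∨ F)
  step 2: (T ∨ T) ∧ ((F ∧ F) ∨ F)
  step 3: T ∧ ((F ∧ F) ∨ F)
  step 4: (F ∧ F) ∨ F
  step 5: F ∧ F
  step 6: F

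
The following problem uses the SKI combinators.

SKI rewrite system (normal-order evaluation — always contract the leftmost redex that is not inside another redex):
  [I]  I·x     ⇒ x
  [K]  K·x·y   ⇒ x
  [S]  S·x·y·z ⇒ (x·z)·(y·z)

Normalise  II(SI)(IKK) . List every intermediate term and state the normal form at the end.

Answer: normal form = SI(KK)  (in 3 steps)

Working:
  start: II(SI)(IKK)
  step 1: I(SI)(IKK)
  step 2: SI(IKK)
  step 3: SI(KK)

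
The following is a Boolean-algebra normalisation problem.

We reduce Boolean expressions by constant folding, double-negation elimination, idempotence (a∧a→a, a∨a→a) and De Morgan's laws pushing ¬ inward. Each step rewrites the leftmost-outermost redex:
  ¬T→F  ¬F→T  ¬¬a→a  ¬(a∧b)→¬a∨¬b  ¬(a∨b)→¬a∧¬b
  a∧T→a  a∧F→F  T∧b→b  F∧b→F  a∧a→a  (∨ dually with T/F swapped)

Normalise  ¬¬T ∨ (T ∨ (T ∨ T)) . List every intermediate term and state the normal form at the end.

  start: ¬¬T ∨ (T ∨ (T ∨ T))
  step 1: T ∨ (T ∨ (T ∨ T))
  step 2: T

Answer: normal form = T  (in 2 steps)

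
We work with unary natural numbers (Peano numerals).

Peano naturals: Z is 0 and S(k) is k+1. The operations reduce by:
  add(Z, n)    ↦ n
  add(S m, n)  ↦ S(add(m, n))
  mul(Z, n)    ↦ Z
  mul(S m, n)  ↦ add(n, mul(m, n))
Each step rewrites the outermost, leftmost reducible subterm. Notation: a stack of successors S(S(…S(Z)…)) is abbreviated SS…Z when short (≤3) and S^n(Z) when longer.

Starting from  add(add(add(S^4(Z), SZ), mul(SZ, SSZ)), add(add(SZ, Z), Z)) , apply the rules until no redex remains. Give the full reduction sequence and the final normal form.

Answer: normal form = S^8(Z)  (in 28 steps)

Derivation:
  start: add(add(add(S^4(Z), SZ), mul(SZ, SSZ)), add(add(SZ, Z), Z))
  step 1: add(add(S(add(SSSZ, SZ)), mul(SZ, SSZ)), add(add(SZ, Z), Z))
  step 2: add(S(add(add(SSSZ, SZ), mul(SZ, SSZ))), add(add(SZ, Z), Z))
  step 3: S(add(add(add(SSSZ, SZ), mul(SZ, SSZ)), add(add(SZ, Z), Z)))
  step 4: S(add(add(S(add(SSZ, SZ)), mul(SZ, SSZ)), add(add(SZ, Z), Z)))
  step 5: S(add(S(add(add(SSZ, SZ), mul(SZ, SSZ))), add(add(SZ, Z), Z)))
  step 6: S(S(add(add(add(SSZ, SZ), mul(SZ, SSZ)), add(add(SZ, Z), Z))))
  step 7: S(S(add(add(S(add(SZ, SZ)), mul(SZ, SSZ)), add(add(SZ, Z), Z))))
  step 8: S(S(add(S(add(add(SZ, SZ), mul(SZ, SSZ))), add(add(SZ, Z), Z))))
  step 9: S(S(S(add(add(add(SZ, SZ), mul(SZ, SSZ)), add(add(SZ, Z), Z)))))
  step 10: S(S(S(add(add(S(add(Z, SZ)), mul(SZ, SSZ)), add(add(SZ, Z), Z)))))
  step 11: S(S(S(add(S(add(add(Z, SZ), mul(SZ, SSZ))), add(add(SZ, Z), Z)))))
  step 12: S(S(S(S(add(add(add(Z, SZ), mul(SZ, SSZ)), add(add(SZ, Z), Z))))))
  step 13: S(S(S(S(add(add(SZ, mul(SZ, SSZ)), add(add(SZ, Z), Z))))))
  step 14: S(S(S(S(add(S(add(Z, mul(SZ, SSZ))), add(add(SZ, Z), Z))))))
  step 15: S(S(S(S(S(add(add(Z, mul(SZ, SSZ)), add(add(SZ, Z), Z)))))))
  step 16: S(S(S(S(S(add(mul(SZ, SSZ), add(add(SZ, Z), Z)))))))
  step 17: S(S(S(S(S(add(add(SSZ, mul(Z, SSZ)), add(add(SZ, Z), Z)))))))
  step 18: S(S(S(S(S(add(S(add(SZ, mul(Z, SSZ))), add(add(SZ, Z), Z)))))))
  step 19: S(S(S(S(S(S(add(add(SZ, mul(Z, SSZ)), add(add(SZ, Z), Z))))))))
  step 20: S(S(S(S(S(S(add(S(add(Z, mul(Z, SSZ))), add(add(SZ, Z), Z))))))))
  step 21: S(S(S(S(S(S(S(add(add(Z, mul(Z, SSZ)), add(add(SZ, Z), Z)))))))))
  step 22: S(S(S(S(S(S(S(add(mul(Z, SSZ), add(add(SZ, Z), Z)))))))))
  step 23: S(S(S(S(S(S(S(add(Z, add(add(SZ, Z), Z)))))))))
  step 24: S(S(S(S(S(S(S(add(add(SZ, Z), Z))))))))
  step 25: S(S(S(S(S(S(S(add(S(add(Z, Z)), Z))))))))
  step 26: S(S(S(S(S(S(S(S(add(add(Z, Z), Z)))))))))
  step 27: S(S(S(S(S(S(S(S(add(Z, Z)))))))))
  step 28: S^8(Z)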